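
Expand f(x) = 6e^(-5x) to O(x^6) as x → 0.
6 - 30*x + 75*x**2 - 125*x**3 + 625*x**4/4 - 625*x**5/4 + O(x**6)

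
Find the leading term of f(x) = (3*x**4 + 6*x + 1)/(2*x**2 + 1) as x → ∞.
3*x**2/2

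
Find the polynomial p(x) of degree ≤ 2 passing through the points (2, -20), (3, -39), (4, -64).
-3*x**2 - 4*x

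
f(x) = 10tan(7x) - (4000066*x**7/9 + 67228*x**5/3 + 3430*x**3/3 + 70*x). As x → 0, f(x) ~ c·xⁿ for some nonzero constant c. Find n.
9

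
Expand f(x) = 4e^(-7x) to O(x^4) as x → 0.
4 - 28*x + 98*x**2 - 686*x**3/3 + O(x**4)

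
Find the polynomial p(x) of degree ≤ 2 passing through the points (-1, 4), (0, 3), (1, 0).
-x**2 - 2*x + 3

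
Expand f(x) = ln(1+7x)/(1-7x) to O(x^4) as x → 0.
7*x + 49*x**2/2 + 1715*x**3/6 + O(x**4)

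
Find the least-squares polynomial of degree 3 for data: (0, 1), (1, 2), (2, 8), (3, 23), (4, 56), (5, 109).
43/42 + (143/252)x + (-43/84)x² + (17/18)x³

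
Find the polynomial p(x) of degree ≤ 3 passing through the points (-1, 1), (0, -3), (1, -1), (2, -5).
-2*x**3 + 3*x**2 + x - 3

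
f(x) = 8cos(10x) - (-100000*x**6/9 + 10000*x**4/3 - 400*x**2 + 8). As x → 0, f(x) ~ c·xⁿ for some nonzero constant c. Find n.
8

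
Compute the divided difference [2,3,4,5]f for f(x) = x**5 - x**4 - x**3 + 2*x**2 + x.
110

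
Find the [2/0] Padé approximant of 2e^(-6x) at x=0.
36*x**2 - 12*x + 2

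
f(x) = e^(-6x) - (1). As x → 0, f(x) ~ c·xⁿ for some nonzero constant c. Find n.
1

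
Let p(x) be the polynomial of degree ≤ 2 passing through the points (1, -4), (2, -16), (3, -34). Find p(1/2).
-1/4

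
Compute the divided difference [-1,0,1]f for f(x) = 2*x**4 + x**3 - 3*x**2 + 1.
-1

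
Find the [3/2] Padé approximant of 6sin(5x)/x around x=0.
(30 - 175*x**2/2)/(5*x**2/4 + 1)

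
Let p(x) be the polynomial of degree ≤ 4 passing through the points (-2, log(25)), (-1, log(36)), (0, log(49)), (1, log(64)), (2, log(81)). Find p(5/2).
log(36756909*sqrt(2)*3**(1/32)*5**(35/64)*7**(29/32)/8388608)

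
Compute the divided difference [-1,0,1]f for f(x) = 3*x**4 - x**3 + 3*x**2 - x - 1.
6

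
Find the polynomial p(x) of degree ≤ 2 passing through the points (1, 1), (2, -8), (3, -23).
4 - 3*x**2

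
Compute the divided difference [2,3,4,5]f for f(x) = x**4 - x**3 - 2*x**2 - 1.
13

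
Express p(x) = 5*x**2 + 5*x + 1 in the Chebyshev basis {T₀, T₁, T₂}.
(7/2)T₀ + (5)T₁ + (5/2)T₂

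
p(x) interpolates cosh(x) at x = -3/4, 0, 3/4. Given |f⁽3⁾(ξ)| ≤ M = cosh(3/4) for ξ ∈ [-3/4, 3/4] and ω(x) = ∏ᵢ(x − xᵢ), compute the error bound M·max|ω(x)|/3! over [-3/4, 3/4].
sqrt(3)*cosh(3/4)/64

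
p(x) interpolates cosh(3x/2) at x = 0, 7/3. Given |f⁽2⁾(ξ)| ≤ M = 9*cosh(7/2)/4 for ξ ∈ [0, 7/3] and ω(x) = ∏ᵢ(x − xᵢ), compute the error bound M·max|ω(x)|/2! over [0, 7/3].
49*cosh(7/2)/32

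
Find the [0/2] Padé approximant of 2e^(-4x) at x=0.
2/(8*x**2 + 4*x + 1)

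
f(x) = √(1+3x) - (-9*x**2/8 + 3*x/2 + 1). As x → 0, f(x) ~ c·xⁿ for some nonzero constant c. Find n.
3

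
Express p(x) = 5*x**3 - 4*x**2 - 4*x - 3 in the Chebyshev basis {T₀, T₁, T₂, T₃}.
(-5)T₀ + (-1/4)T₁ + (-2)T₂ + (5/4)T₃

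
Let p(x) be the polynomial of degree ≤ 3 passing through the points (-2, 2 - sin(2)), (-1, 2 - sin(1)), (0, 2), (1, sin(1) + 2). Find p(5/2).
-15*sin(1)/8 + 35*sin(2)/16 + 2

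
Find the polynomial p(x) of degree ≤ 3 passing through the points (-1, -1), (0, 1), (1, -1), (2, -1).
x**3 - 2*x**2 - x + 1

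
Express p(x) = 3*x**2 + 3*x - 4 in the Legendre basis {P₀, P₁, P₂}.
(-3)P₀ + (3)P₁ + (2)P₂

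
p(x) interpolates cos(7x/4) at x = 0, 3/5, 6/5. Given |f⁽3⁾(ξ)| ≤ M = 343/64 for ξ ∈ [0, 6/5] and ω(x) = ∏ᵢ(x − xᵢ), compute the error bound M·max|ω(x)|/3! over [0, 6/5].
343*sqrt(3)/8000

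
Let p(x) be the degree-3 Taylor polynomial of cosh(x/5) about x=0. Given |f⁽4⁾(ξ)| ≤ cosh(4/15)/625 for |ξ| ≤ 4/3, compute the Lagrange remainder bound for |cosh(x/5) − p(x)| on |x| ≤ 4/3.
32*cosh(4/15)/151875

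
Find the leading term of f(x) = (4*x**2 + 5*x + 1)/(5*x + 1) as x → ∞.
4*x/5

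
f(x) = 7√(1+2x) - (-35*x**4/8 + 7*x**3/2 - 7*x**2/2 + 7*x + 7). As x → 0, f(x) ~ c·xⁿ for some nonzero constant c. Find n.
5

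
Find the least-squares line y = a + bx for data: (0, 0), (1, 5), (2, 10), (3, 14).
a = 1/5, b = 47/10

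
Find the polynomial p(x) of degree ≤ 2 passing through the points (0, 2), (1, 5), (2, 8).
3*x + 2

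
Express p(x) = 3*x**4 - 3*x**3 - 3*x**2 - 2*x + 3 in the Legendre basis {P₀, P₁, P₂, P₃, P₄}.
(13/5)P₀ + (-19/5)P₁ + (-2/7)P₂ + (-6/5)P₃ + (24/35)P₄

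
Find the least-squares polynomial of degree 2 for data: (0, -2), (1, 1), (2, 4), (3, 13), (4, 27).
-7/5 - x + (2)x²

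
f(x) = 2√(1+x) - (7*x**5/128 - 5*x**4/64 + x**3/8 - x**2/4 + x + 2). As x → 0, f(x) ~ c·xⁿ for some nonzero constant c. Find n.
6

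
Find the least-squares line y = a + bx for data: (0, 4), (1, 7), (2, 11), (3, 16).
a = 7/2, b = 4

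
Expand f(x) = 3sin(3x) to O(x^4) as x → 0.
9*x - 27*x**3/2 + O(x**4)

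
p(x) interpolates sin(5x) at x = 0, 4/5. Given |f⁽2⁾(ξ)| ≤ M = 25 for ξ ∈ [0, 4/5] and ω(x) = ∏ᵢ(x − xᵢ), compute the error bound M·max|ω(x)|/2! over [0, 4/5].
2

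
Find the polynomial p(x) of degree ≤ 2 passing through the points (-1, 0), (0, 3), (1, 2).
-2*x**2 + x + 3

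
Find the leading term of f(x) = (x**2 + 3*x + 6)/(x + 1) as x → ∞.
x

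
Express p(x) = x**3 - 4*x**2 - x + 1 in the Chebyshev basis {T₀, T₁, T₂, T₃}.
-T₀ + (-1/4)T₁ + (-2)T₂ + (1/4)T₃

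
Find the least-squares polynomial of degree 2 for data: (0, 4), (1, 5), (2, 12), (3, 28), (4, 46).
131/35 + (-111/70)x + (43/14)x²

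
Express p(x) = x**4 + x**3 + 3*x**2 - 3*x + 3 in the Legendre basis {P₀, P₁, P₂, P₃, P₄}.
(21/5)P₀ + (-12/5)P₁ + (18/7)P₂ + (2/5)P₃ + (8/35)P₄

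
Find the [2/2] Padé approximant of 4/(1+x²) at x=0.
4/(x**2 + 1)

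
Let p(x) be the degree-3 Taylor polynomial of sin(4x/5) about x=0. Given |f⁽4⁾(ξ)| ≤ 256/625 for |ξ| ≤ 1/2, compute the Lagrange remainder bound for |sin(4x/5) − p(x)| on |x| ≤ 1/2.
2/1875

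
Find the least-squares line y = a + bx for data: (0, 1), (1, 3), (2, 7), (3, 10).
a = 3/5, b = 31/10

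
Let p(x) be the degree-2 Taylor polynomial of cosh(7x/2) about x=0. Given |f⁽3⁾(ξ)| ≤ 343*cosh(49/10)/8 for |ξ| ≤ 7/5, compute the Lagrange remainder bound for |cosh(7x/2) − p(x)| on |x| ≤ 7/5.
117649*cosh(49/10)/6000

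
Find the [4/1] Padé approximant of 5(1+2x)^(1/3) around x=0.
(80*x**4/243 - 64*x**3/81 + 8*x**2/3 + 32*x/3 + 5)/(22*x/15 + 1)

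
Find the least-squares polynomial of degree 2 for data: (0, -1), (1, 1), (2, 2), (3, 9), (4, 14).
-31/35 + (13/35)x + (6/7)x²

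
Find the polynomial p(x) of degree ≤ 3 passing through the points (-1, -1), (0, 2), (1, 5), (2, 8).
3*x + 2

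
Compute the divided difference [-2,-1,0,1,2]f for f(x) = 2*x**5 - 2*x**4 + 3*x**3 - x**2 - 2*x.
-2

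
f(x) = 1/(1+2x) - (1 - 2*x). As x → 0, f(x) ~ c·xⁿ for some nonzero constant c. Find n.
2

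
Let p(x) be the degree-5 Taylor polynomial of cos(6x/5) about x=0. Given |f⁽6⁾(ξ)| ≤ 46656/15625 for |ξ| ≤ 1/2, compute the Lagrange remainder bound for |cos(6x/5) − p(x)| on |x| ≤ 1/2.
81/1250000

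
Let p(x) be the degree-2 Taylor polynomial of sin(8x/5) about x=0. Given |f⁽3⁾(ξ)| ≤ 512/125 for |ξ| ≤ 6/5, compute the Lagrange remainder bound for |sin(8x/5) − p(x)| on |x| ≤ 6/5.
18432/15625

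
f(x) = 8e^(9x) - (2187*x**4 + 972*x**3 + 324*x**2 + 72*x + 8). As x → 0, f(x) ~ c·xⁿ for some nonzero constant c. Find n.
5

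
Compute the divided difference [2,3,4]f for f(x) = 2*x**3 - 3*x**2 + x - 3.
15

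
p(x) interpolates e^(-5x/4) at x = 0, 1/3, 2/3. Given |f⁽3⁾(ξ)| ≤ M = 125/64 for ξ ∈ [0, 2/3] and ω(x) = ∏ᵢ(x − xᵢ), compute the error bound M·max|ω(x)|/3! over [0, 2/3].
125*sqrt(3)/46656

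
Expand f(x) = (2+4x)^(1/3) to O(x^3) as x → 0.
2**(1/3) + 2*2**(1/3)*x/3 - 4*2**(1/3)*x**2/9 + O(x**3)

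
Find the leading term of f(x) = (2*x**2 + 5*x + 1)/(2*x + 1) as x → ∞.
x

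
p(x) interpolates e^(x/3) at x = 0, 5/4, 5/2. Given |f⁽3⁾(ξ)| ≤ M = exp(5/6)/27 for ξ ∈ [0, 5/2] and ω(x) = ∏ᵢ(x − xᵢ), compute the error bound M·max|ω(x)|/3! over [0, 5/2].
125*sqrt(3)*exp(5/6)/46656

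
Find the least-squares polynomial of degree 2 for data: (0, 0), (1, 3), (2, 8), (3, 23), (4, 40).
8/35 + (-6/7)x + (19/7)x²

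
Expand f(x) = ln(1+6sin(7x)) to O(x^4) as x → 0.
42*x - 882*x**2 + 24353*x**3 + O(x**4)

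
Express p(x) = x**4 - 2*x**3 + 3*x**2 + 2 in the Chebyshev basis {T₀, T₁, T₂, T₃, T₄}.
(31/8)T₀ + (-3/2)T₁ + (2)T₂ + (-1/2)T₃ + (1/8)T₄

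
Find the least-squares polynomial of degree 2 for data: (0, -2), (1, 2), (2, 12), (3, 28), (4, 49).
-73/35 + (48/35)x + (20/7)x²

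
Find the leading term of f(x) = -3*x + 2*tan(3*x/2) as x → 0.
9*x**3/4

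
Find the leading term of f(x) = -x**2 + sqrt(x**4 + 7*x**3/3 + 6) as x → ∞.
7*x/6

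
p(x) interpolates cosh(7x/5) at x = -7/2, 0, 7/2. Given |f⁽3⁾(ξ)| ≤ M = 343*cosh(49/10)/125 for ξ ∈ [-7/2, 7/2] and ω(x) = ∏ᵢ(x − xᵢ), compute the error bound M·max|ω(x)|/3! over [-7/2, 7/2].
117649*sqrt(3)*cosh(49/10)/27000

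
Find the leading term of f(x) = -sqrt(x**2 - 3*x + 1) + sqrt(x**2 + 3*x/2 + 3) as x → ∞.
9/4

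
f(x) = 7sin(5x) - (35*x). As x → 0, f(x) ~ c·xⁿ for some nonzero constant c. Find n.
3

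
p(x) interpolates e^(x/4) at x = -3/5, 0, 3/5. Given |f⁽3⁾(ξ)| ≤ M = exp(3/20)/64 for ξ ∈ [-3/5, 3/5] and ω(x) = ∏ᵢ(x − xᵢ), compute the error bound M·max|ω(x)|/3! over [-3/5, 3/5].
sqrt(3)*exp(3/20)/8000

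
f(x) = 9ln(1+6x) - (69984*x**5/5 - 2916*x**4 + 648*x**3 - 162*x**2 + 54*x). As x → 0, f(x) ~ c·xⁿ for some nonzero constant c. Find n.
6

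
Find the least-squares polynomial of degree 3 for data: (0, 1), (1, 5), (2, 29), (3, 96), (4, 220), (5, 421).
7/6 + (-463/252)x + (85/42)x² + (109/36)x³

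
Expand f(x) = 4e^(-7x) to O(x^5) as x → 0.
4 - 28*x + 98*x**2 - 686*x**3/3 + 2401*x**4/6 + O(x**5)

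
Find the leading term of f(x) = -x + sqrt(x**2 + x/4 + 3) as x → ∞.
1/8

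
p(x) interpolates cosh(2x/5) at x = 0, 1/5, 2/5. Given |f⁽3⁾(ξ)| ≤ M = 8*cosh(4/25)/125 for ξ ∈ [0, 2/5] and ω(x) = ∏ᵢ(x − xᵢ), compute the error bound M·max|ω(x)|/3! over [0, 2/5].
8*sqrt(3)*cosh(4/25)/421875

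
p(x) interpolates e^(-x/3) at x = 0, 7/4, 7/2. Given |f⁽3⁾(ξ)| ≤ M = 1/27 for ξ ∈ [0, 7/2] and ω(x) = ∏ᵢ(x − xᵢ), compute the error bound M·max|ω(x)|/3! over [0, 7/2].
343*sqrt(3)/46656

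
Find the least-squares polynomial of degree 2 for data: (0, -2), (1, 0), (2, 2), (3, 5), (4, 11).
-12/7 + (37/70)x + (9/14)x²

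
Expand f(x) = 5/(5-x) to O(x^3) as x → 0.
1 + x/5 + x**2/25 + O(x**3)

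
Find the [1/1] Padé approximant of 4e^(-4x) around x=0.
(4 - 8*x)/(2*x + 1)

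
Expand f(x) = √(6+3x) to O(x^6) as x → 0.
sqrt(6) + sqrt(6)*x/4 - sqrt(6)*x**2/32 + sqrt(6)*x**3/128 - 5*sqrt(6)*x**4/2048 + 7*sqrt(6)*x**5/8192 + O(x**6)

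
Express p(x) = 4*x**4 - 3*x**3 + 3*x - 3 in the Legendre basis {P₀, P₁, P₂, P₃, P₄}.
(-11/5)P₀ + (6/5)P₁ + (16/7)P₂ + (-6/5)P₃ + (32/35)P₄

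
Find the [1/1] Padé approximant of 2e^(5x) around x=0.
(5*x + 2)/(1 - 5*x/2)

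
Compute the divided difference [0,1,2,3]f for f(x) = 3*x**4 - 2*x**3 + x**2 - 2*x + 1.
16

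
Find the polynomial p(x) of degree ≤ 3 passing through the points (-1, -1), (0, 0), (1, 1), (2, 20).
3*x**3 - 2*x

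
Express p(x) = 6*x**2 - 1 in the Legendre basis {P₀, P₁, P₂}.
P₀ + (4)P₂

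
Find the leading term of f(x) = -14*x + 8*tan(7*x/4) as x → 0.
343*x**3/24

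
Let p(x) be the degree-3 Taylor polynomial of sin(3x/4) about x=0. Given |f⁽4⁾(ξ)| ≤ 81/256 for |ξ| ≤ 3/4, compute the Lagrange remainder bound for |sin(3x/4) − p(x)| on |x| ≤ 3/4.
2187/524288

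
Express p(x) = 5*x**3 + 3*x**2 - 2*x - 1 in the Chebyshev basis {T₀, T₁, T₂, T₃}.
(1/2)T₀ + (7/4)T₁ + (3/2)T₂ + (5/4)T₃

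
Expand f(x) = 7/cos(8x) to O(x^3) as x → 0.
7 + 224*x**2 + O(x**3)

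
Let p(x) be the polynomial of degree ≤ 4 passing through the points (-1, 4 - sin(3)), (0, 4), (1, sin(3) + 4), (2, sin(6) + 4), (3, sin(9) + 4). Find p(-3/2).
63*sin(3)/128 + 35*sin(9)/128 - 45*sin(6)/32 + 4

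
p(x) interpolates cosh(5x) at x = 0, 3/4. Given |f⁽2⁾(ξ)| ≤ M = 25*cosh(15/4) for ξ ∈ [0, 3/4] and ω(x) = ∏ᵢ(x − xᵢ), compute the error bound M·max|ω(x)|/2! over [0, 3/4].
225*cosh(15/4)/128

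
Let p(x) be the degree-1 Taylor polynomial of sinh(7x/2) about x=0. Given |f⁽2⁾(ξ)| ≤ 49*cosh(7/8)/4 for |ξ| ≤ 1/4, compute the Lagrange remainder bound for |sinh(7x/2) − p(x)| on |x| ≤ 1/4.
49*cosh(7/8)/128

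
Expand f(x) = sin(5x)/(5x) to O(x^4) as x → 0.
1 - 25*x**2/6 + O(x**4)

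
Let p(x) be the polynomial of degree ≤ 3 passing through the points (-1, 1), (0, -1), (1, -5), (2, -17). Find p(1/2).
-19/8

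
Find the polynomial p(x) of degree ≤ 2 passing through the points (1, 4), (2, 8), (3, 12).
4*x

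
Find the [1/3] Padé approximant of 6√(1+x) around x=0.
(21*x/4 + 6)/(x**3/64 - x**2/16 + 3*x/8 + 1)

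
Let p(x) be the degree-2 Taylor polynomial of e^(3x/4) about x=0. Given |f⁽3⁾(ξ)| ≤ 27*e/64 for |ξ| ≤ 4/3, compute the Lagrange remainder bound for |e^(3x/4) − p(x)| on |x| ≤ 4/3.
e/6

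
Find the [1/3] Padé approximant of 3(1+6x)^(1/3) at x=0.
(15*x + 3)/(8*x**3/3 - 2*x**2 + 3*x + 1)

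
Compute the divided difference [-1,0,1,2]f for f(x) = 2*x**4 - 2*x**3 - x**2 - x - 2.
2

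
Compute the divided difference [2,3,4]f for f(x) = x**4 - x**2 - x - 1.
54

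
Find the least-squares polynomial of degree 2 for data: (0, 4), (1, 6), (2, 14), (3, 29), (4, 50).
141/35 + (-19/14)x + (45/14)x²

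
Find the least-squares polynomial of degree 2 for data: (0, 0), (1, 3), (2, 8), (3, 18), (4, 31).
6/35 + (39/70)x + (25/14)x²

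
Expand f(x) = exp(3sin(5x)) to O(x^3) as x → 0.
1 + 15*x + 225*x**2/2 + O(x**3)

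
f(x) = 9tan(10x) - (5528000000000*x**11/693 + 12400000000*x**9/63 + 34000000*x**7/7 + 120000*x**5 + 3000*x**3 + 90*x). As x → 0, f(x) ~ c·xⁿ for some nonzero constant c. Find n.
13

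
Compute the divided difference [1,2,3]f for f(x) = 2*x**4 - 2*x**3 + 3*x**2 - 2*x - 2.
41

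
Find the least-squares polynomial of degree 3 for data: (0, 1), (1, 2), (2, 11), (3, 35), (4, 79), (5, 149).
22/21 + (-14/9)x + (115/84)x² + (35/36)x³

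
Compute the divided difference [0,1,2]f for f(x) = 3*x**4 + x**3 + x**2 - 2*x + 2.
25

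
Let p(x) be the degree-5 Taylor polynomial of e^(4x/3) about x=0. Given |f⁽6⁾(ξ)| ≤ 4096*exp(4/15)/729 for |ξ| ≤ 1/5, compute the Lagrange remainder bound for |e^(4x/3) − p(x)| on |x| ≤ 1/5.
256*exp(4/15)/512578125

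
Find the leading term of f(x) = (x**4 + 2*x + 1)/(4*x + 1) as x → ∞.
x**3/4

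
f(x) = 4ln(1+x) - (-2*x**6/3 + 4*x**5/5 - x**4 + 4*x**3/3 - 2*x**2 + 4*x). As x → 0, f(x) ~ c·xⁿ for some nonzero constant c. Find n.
7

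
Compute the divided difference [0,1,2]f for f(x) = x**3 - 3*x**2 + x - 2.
0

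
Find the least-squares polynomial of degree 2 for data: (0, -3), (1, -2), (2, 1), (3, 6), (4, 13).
-3 + x²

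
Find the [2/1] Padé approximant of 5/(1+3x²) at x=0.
5 - 15*x**2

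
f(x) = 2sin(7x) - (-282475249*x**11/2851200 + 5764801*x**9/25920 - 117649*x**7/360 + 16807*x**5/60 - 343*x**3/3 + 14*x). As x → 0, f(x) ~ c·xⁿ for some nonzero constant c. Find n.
13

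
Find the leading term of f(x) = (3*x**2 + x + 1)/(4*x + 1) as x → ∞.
3*x/4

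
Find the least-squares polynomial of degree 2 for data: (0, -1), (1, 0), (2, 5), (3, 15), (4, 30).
-31/35 + (-121/70)x + (33/14)x²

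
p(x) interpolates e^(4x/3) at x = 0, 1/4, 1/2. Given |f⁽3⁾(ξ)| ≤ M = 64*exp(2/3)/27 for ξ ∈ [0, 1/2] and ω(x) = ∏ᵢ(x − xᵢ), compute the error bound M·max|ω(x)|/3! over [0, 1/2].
sqrt(3)*exp(2/3)/729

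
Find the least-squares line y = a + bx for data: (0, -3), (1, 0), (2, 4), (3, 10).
a = -37/10, b = 43/10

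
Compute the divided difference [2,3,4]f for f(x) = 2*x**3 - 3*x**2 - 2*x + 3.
15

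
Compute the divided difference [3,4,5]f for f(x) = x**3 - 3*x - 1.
12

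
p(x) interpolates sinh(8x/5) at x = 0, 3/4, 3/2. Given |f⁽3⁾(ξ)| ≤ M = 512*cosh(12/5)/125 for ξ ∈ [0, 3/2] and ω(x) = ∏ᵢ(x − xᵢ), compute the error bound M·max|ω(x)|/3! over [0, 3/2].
8*sqrt(3)*cosh(12/5)/125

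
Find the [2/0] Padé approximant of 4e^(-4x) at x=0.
32*x**2 - 16*x + 4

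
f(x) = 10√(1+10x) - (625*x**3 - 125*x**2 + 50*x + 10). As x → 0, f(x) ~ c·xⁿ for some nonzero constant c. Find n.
4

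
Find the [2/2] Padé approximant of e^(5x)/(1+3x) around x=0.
(1075*x**2/228 + 55*x/19 + 1)/(-815*x**2/228 + 17*x/19 + 1)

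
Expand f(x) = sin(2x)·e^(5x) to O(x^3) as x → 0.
2*x + 10*x**2 + O(x**3)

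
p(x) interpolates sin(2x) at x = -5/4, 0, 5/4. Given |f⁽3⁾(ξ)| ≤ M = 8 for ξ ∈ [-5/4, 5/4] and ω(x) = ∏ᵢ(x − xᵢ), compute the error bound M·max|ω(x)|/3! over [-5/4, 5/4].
125*sqrt(3)/216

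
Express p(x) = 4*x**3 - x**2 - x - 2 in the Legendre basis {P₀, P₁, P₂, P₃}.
(-7/3)P₀ + (7/5)P₁ + (-2/3)P₂ + (8/5)P₃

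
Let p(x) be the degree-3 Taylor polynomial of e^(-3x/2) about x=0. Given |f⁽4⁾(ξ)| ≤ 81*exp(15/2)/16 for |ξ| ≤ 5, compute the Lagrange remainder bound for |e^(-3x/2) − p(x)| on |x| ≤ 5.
16875*exp(15/2)/128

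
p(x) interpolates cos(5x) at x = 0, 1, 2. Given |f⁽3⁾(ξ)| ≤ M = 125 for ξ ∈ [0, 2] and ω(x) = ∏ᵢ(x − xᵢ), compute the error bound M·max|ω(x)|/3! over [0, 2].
125*sqrt(3)/27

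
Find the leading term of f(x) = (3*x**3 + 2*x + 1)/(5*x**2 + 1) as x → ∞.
3*x/5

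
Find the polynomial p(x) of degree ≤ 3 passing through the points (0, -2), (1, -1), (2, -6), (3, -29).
-2*x**3 + 3*x**2 - 2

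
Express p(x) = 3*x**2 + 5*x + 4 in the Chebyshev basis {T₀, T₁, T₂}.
(11/2)T₀ + (5)T₁ + (3/2)T₂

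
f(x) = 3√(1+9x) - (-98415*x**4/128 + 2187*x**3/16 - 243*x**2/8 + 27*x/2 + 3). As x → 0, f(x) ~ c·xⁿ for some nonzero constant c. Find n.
5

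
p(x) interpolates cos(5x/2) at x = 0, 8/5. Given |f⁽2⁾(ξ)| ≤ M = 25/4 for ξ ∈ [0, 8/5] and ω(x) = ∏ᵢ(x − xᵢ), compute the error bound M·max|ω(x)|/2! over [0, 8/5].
2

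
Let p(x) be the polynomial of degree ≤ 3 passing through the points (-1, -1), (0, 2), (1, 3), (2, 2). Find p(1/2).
11/4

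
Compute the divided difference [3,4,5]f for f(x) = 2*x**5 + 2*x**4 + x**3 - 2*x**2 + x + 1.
1524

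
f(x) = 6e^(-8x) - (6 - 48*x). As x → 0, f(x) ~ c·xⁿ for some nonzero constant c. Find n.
2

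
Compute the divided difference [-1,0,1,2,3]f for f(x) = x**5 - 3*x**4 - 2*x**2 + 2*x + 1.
2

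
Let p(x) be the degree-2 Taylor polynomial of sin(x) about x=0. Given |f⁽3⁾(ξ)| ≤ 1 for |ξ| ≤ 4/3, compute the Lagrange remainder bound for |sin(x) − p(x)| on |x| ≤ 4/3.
32/81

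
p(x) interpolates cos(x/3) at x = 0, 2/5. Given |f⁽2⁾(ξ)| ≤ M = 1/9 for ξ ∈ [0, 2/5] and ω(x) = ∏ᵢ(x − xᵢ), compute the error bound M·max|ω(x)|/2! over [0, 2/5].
1/450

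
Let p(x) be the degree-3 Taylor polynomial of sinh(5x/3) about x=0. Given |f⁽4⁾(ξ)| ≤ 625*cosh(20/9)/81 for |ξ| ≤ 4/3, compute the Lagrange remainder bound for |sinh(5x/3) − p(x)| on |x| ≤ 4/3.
20000*cosh(20/9)/19683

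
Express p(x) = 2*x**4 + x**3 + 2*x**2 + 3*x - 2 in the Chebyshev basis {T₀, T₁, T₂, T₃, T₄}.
(-1/4)T₀ + (15/4)T₁ + (2)T₂ + (1/4)T₃ + (1/4)T₄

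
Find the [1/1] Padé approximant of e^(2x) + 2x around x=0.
(7*x/2 + 1)/(1 - x/2)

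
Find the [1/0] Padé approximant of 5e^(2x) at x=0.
10*x + 5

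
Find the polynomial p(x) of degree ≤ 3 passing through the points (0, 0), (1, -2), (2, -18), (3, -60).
-2*x**3 - x**2 + x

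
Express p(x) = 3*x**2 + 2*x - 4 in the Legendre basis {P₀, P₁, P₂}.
(-3)P₀ + (2)P₁ + (2)P₂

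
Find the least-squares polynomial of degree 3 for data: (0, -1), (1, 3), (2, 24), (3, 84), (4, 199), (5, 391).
-20/21 + (73/63)x + (-2/3)x² + (29/9)x³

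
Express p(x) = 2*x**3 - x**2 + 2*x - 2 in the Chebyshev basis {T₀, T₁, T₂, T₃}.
(-5/2)T₀ + (7/2)T₁ + (-1/2)T₂ + (1/2)T₃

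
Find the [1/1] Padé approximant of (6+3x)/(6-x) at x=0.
(x/2 + 1)/(1 - x/6)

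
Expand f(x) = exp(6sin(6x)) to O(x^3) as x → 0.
1 + 36*x + 648*x**2 + O(x**3)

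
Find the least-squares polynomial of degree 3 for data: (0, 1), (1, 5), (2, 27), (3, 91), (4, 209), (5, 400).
79/63 + (-757/378)x + (493/252)x² + (311/108)x³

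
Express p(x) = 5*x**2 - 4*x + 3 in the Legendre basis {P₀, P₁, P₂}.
(14/3)P₀ + (-4)P₁ + (10/3)P₂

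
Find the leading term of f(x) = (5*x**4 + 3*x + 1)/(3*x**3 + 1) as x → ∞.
5*x/3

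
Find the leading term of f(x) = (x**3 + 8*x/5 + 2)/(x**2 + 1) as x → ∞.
x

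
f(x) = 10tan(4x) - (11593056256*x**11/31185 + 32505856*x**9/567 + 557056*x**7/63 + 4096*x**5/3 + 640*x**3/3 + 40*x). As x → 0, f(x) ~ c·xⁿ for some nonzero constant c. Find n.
13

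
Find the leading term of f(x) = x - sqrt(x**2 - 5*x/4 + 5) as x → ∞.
5/8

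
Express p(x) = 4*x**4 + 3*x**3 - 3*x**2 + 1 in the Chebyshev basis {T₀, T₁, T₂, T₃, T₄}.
T₀ + (9/4)T₁ + (1/2)T₂ + (3/4)T₃ + (1/2)T₄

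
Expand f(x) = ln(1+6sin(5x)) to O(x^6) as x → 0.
30*x - 450*x**2 + 8875*x**3 - 198750*x**4 + 18990625*x**5/4 + O(x**6)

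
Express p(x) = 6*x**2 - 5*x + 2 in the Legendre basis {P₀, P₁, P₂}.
(4)P₀ + (-5)P₁ + (4)P₂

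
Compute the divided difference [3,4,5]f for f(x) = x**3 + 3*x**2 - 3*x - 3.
15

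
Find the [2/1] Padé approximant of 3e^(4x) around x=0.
(8*x**2 + 8*x + 3)/(1 - 4*x/3)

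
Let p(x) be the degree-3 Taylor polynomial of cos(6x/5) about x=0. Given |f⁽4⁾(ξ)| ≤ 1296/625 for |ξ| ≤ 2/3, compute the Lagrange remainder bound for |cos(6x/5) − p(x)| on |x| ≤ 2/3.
32/1875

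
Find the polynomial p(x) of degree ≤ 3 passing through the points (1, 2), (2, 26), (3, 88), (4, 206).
3*x**3 + x**2 - 2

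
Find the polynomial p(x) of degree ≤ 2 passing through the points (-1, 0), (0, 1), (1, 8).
3*x**2 + 4*x + 1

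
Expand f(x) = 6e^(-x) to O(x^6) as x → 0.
6 - 6*x + 3*x**2 - x**3 + x**4/4 - x**5/20 + O(x**6)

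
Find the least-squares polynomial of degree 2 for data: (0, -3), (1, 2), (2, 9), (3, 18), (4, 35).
-87/35 + (62/35)x + (13/7)x²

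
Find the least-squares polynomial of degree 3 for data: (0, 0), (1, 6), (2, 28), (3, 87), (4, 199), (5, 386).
1/126 + (425/108)x + (-155/126)x² + (343/108)x³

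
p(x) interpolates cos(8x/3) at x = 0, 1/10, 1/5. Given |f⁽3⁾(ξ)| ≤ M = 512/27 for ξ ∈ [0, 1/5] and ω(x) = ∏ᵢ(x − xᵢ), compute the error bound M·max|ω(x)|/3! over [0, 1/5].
64*sqrt(3)/91125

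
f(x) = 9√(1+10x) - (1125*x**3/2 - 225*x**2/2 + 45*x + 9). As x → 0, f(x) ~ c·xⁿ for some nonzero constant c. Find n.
4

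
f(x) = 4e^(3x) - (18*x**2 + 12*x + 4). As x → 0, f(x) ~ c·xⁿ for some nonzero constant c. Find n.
3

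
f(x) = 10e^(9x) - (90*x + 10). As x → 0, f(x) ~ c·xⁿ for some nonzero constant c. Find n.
2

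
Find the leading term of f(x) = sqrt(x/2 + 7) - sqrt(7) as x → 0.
sqrt(7)*x/28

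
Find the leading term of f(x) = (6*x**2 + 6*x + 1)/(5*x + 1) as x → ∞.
6*x/5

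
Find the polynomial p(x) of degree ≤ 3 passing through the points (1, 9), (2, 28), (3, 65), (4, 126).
x**3 + 3*x**2 + 3*x + 2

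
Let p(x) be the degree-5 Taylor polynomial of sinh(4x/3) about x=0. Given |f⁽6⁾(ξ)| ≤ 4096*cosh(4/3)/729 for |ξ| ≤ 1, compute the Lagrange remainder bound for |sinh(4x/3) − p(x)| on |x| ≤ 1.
256*cosh(4/3)/32805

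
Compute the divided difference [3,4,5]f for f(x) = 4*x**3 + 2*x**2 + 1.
50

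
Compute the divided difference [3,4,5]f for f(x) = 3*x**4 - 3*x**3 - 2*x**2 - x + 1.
253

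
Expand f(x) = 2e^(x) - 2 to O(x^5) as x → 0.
2*x + x**2 + x**3/3 + x**4/12 + O(x**5)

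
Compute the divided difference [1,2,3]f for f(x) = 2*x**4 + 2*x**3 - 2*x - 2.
62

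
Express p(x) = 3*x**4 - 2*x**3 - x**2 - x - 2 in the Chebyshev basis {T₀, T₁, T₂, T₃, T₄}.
(-11/8)T₀ + (-5/2)T₁ + T₂ + (-1/2)T₃ + (3/8)T₄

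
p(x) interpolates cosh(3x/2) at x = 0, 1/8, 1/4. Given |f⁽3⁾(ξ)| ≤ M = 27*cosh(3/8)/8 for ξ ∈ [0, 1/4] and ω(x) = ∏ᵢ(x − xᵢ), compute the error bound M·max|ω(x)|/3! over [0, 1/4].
sqrt(3)*cosh(3/8)/4096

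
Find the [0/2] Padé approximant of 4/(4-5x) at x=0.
1/(1 - 5*x/4)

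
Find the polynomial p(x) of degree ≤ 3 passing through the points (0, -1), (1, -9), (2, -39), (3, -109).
-3*x**3 - 2*x**2 - 3*x - 1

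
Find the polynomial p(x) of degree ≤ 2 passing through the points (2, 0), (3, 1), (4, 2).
x - 2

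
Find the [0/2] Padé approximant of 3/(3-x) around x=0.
1/(1 - x/3)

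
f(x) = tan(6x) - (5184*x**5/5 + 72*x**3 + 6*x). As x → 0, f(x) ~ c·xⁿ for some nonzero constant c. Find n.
7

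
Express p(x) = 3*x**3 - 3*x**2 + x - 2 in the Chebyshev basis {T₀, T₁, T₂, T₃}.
(-7/2)T₀ + (13/4)T₁ + (-3/2)T₂ + (3/4)T₃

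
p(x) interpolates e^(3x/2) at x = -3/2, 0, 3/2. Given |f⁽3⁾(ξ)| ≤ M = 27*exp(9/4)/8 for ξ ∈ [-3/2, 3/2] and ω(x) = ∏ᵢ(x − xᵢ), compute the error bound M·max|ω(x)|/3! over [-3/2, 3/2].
27*sqrt(3)*exp(9/4)/64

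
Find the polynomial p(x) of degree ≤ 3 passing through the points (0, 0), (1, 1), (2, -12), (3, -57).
-3*x**3 + 2*x**2 + 2*x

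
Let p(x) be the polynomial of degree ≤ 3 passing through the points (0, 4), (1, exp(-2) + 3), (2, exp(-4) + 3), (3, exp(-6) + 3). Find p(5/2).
(-5*exp(4) + 5 + 15*exp(2) + 49*exp(6))*exp(-6)/16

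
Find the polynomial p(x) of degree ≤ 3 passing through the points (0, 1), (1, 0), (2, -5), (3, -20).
-x**3 + x**2 - x + 1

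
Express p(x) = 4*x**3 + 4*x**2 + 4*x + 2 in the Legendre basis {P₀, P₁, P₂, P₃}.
(10/3)P₀ + (32/5)P₁ + (8/3)P₂ + (8/5)P₃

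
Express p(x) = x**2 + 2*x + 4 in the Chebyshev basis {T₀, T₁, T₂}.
(9/2)T₀ + (2)T₁ + (1/2)T₂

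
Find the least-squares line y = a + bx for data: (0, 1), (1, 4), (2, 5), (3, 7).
a = 7/5, b = 19/10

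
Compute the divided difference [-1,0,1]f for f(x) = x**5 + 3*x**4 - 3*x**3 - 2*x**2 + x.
1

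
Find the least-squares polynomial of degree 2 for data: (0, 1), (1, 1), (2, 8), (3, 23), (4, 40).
3/5 + (-2)x + (3)x²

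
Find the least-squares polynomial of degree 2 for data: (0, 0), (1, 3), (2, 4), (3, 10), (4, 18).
19/35 + (1/70)x + (15/14)x²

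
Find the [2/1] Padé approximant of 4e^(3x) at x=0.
(6*x**2 + 8*x + 4)/(1 - x)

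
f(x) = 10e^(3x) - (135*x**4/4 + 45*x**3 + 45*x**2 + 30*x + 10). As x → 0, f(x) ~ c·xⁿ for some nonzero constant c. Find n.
5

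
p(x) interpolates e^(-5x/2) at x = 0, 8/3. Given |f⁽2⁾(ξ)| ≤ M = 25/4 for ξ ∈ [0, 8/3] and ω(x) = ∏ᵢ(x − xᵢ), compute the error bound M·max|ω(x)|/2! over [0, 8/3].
50/9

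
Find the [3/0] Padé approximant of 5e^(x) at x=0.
5*x**3/6 + 5*x**2/2 + 5*x + 5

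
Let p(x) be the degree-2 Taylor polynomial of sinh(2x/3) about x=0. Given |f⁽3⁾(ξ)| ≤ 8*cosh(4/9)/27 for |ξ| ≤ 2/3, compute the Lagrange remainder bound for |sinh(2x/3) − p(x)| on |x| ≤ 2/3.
32*cosh(4/9)/2187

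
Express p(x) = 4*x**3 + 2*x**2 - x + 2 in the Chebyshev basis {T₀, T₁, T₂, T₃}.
(3)T₀ + (2)T₁ + T₂ + T₃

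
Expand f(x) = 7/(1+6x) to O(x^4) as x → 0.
7 - 42*x + 252*x**2 - 1512*x**3 + O(x**4)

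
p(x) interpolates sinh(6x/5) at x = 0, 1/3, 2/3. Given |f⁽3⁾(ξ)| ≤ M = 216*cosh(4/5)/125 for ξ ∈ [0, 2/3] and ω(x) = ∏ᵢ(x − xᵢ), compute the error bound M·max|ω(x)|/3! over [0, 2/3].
8*sqrt(3)*cosh(4/5)/3375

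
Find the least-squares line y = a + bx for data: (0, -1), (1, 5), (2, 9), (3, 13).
a = -2/5, b = 23/5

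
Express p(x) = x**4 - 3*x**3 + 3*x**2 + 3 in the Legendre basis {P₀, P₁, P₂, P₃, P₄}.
(21/5)P₀ + (-9/5)P₁ + (18/7)P₂ + (-6/5)P₃ + (8/35)P₄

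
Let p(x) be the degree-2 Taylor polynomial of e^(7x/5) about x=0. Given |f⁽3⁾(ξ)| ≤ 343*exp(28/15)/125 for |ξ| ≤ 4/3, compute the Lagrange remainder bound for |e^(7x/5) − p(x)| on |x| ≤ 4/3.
10976*exp(28/15)/10125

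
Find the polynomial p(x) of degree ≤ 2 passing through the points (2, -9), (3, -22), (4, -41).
-3*x**2 + 2*x - 1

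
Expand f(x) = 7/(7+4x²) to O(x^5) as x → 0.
1 - 4*x**2/7 + 16*x**4/49 + O(x**5)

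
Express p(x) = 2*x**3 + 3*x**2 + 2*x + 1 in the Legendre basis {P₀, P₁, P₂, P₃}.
(2)P₀ + (16/5)P₁ + (2)P₂ + (4/5)P₃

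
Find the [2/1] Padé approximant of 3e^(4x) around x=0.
(8*x**2 + 8*x + 3)/(1 - 4*x/3)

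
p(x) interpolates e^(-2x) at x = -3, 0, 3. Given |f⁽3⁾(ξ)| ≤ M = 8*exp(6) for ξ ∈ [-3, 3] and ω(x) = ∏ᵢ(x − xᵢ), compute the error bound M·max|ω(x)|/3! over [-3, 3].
8*sqrt(3)*exp(6)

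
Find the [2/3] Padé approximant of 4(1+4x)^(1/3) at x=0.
(224*x**2/9 + 64*x/3 + 4)/(-32*x**3/81 + 8*x**2/3 + 4*x + 1)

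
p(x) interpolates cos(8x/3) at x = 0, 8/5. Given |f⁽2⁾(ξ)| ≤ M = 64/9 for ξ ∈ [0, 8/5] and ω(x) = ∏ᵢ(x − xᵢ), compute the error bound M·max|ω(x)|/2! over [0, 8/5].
512/225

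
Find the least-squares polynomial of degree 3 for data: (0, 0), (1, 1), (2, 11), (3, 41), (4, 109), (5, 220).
17/126 + (103/756)x + (-401/252)x² + (56/27)x³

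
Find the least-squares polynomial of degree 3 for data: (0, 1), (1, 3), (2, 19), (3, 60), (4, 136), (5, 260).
17/18 + (-719/756)x + (325/252)x² + (50/27)x³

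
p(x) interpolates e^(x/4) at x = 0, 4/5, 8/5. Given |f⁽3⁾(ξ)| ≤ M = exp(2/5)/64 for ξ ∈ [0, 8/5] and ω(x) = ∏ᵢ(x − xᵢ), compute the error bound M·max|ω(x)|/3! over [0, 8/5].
sqrt(3)*exp(2/5)/3375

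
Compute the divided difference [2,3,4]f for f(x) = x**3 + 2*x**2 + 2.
11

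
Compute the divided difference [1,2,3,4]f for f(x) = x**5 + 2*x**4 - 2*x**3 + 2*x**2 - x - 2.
83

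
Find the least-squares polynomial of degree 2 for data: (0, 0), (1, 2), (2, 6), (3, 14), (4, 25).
1/7 + (-3/35)x + (11/7)x²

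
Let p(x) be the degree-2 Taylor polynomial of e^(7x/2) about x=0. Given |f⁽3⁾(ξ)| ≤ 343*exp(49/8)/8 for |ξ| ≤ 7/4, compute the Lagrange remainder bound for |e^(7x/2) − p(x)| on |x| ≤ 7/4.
117649*exp(49/8)/3072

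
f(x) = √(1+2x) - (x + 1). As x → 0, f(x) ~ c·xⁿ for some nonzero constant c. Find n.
2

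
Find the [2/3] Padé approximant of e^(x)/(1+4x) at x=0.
(289*x**2/3380 + 426*x/845 + 1)/(3299*x**3/10140 - 6429*x**2/3380 + 2961*x/845 + 1)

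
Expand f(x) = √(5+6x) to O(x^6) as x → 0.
sqrt(5) + 3*sqrt(5)*x/5 - 9*sqrt(5)*x**2/50 + 27*sqrt(5)*x**3/250 - 81*sqrt(5)*x**4/1000 + 1701*sqrt(5)*x**5/25000 + O(x**6)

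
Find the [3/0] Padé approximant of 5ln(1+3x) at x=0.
15*x*(6*x**2 - 3*x + 2)/2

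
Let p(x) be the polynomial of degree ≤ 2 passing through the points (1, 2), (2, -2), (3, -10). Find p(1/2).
5/2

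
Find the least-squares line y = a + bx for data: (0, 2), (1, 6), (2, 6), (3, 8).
a = 14/5, b = 9/5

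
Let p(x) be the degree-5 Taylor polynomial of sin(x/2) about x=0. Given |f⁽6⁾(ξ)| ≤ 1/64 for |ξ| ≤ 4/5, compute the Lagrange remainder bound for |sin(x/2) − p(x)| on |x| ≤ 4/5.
4/703125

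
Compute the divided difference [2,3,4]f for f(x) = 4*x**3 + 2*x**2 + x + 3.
38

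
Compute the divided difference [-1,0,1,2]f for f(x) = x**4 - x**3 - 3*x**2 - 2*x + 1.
1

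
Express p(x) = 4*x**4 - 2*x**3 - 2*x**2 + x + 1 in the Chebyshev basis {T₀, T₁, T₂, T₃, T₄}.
(3/2)T₀ + (-1/2)T₁ + T₂ + (-1/2)T₃ + (1/2)T₄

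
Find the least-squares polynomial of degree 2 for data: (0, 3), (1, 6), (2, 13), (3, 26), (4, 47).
17/5 + (-6/5)x + (3)x²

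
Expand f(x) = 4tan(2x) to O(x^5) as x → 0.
8*x + 32*x**3/3 + O(x**5)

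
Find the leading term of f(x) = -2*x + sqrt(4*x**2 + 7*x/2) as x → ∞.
7/8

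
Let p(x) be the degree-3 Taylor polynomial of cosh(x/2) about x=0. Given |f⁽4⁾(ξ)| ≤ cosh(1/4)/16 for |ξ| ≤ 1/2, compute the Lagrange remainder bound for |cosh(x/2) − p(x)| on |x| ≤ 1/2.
cosh(1/4)/6144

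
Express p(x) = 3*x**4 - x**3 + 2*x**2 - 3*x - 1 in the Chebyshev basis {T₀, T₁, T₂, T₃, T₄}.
(9/8)T₀ + (-15/4)T₁ + (5/2)T₂ + (-1/4)T₃ + (3/8)T₄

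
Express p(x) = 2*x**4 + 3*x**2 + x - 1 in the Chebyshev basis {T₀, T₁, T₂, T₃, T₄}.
(5/4)T₀ + T₁ + (5/2)T₂ + (1/4)T₄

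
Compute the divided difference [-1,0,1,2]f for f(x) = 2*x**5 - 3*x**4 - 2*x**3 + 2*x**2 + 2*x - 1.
2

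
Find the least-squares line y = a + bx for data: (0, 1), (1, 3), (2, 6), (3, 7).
a = 11/10, b = 21/10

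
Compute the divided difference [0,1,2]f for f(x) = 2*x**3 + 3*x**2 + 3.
9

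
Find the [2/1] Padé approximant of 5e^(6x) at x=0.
(30*x**2 + 20*x + 5)/(1 - 2*x)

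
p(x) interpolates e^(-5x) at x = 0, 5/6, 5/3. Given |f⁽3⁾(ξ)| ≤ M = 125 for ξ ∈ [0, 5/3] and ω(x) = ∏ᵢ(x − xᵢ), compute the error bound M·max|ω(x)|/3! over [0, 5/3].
15625*sqrt(3)/5832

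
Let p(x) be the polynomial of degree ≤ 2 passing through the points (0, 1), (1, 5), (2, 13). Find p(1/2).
5/2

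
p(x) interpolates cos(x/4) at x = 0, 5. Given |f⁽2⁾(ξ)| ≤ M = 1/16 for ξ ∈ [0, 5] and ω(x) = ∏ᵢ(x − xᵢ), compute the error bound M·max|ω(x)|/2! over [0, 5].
25/128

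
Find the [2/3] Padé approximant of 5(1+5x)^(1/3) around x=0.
(875*x**2/18 + 100*x/3 + 5)/(-125*x**3/162 + 25*x**2/6 + 5*x + 1)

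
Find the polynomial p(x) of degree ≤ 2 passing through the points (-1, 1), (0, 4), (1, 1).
4 - 3*x**2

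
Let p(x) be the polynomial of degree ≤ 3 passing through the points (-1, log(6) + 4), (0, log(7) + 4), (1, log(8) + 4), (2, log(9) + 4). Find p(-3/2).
log(192*2**(1/8)*3**(9/16)*7**(13/16)/343) + 4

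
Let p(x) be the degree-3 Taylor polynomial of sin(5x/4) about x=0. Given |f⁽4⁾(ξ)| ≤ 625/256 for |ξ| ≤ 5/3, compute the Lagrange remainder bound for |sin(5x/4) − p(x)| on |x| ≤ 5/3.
390625/497664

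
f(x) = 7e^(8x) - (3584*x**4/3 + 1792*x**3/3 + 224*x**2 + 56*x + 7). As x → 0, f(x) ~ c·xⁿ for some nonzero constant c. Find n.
5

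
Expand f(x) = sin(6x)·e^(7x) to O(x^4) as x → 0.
6*x + 42*x**2 + 111*x**3 + O(x**4)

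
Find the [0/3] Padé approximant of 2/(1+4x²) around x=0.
2/(4*x**2 + 1)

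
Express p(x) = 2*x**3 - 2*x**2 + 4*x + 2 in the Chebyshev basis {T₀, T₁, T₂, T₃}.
T₀ + (11/2)T₁ - T₂ + (1/2)T₃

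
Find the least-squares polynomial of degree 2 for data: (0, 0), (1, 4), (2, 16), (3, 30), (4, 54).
(7/5)x + (3)x²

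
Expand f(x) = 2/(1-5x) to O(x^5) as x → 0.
2 + 10*x + 50*x**2 + 250*x**3 + 1250*x**4 + O(x**5)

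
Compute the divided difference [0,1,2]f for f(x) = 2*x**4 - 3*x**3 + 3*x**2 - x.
8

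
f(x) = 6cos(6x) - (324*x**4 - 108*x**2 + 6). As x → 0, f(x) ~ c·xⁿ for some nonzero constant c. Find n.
6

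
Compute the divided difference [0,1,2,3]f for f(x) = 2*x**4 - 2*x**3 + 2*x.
10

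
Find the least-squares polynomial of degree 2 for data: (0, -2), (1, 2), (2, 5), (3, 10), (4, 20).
-7/5 + (6/5)x + x²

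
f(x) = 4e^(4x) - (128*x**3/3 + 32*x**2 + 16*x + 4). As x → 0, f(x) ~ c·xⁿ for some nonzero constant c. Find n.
4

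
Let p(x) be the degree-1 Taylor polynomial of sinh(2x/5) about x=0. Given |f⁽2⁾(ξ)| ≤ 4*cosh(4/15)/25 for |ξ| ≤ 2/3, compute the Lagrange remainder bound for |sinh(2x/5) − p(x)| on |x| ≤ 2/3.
8*cosh(4/15)/225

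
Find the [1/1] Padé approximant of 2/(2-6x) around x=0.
1/(1 - 3*x)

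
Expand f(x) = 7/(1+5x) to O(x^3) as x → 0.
7 - 35*x + 175*x**2 + O(x**3)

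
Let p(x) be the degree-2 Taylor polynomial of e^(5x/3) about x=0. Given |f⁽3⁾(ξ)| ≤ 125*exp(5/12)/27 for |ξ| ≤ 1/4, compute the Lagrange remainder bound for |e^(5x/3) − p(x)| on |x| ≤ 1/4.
125*exp(5/12)/10368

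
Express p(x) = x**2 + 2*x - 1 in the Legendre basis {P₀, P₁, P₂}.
(-2/3)P₀ + (2)P₁ + (2/3)P₂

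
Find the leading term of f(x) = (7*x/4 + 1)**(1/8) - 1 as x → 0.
7*x/32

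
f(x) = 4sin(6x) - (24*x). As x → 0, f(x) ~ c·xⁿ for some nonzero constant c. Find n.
3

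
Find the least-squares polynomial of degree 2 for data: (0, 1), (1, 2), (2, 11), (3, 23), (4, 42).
27/35 + (-59/70)x + (39/14)x²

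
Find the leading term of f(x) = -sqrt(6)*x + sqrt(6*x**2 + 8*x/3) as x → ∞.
2*sqrt(6)/9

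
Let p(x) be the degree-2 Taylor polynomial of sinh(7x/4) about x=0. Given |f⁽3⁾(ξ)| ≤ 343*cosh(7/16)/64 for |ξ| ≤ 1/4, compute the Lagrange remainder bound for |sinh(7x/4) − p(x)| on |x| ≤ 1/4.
343*cosh(7/16)/24576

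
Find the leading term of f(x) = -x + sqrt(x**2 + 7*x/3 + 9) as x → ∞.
7/6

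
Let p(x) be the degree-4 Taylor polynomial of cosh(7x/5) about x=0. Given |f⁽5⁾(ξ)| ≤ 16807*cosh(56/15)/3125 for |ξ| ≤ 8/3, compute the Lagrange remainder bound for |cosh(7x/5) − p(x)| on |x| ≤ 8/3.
68841472*cosh(56/15)/11390625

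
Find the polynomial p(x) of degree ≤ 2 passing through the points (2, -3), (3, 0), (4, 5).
x**2 - 2*x - 3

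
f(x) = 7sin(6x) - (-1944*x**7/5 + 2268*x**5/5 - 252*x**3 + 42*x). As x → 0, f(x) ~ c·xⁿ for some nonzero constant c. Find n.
9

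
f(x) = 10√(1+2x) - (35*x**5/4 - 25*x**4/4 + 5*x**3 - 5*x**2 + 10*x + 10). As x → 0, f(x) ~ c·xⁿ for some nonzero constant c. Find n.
6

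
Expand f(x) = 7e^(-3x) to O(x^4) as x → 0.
7 - 21*x + 63*x**2/2 - 63*x**3/2 + O(x**4)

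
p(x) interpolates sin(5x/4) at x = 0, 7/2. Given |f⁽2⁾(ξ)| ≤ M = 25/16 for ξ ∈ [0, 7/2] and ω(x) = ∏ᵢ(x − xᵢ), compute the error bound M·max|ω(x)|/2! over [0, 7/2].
1225/512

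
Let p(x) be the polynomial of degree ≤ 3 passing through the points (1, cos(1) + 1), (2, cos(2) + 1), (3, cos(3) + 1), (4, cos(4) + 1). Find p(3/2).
15*cos(2)/16 + cos(4)/16 + 5*cos(1)/16 - 5*cos(3)/16 + 1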